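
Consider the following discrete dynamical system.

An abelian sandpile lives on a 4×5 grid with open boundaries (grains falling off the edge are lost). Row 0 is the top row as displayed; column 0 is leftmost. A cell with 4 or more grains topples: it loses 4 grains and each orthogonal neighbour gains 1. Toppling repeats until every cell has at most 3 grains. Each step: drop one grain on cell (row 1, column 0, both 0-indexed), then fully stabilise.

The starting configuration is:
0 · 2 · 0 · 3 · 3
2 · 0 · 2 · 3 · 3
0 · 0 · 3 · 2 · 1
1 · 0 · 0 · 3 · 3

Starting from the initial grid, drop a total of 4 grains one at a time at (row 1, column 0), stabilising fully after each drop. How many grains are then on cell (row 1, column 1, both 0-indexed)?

1

gen 0: 0 · 2 · 0 · 3 · 3
2 · 0 · 2 · 3 · 3
0 · 0 · 3 · 2 · 1
1 · 0 · 0 · 3 · 3
gen 1: 0 · 2 · 0 · 3 · 3
3 · 0 · 2 · 3 · 3
0 · 0 · 3 · 2 · 1
1 · 0 · 0 · 3 · 3
gen 2: 1 · 2 · 0 · 3 · 3
0 · 1 · 2 · 3 · 3
1 · 0 · 3 · 2 · 1
1 · 0 · 0 · 3 · 3
gen 3: 1 · 2 · 0 · 3 · 3
1 · 1 · 2 · 3 · 3
1 · 0 · 3 · 2 · 1
1 · 0 · 0 · 3 · 3
gen 4: 1 · 2 · 0 · 3 · 3
2 · 1 · 2 · 3 · 3
1 · 0 · 3 · 2 · 1
1 · 0 · 0 · 3 · 3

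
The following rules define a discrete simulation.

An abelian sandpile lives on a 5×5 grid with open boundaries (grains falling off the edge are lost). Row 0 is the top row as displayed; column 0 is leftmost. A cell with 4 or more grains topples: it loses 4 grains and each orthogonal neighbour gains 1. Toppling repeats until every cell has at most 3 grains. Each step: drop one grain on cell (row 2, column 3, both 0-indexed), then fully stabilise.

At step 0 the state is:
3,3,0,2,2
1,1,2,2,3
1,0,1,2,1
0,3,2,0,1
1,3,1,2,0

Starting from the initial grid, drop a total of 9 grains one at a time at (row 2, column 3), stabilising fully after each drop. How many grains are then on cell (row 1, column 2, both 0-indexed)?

0

t=0: 3,3,0,2,2
1,1,2,2,3
1,0,1,2,1
0,3,2,0,1
1,3,1,2,0
t=1: 3,3,0,2,2
1,1,2,2,3
1,0,1,3,1
0,3,2,0,1
1,3,1,2,0
t=2: 3,3,0,2,2
1,1,2,3,3
1,0,2,0,2
0,3,2,1,1
1,3,1,2,0
t=3: 3,3,0,2,2
1,1,2,3,3
1,0,2,1,2
0,3,2,1,1
1,3,1,2,0
t=4: 3,3,0,2,2
1,1,2,3,3
1,0,2,2,2
0,3,2,1,1
1,3,1,2,0
t=5: 3,3,0,2,2
1,1,2,3,3
1,0,2,3,2
0,3,2,1,1
1,3,1,2,0
t=6: 3,3,0,3,3
1,1,3,1,1
1,0,3,2,0
0,3,2,2,2
1,3,1,2,0
t=7: 3,3,0,3,3
1,1,3,1,1
1,0,3,3,0
0,3,2,2,2
1,3,1,2,0
t=8: 3,3,1,3,3
1,2,0,3,1
1,1,1,1,1
0,3,3,3,2
1,3,1,2,0
t=9: 3,3,1,3,3
1,2,0,3,1
1,1,1,2,1
0,3,3,3,2
1,3,1,2,0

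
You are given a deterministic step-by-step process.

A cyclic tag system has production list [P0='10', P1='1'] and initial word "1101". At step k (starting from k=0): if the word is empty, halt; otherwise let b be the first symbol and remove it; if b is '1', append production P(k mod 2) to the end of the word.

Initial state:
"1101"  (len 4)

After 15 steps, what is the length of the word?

[0] "1101"  (len 4)
[1] "10110"  (len 5)
[2] "01101"  (len 5)
[3] "1101"  (len 4)
[4] "1011"  (len 4)
[5] "01110"  (len 5)
[6] "1110"  (len 4)
[7] "11010"  (len 5)
[8] "10101"  (len 5)
[9] "010110"  (len 6)
[10] "10110"  (len 5)
[11] "011010"  (len 6)
[12] "11010"  (len 5)
[13] "101010"  (len 6)
[14] "010101"  (len 6)
[15] "10101"  (len 5)

5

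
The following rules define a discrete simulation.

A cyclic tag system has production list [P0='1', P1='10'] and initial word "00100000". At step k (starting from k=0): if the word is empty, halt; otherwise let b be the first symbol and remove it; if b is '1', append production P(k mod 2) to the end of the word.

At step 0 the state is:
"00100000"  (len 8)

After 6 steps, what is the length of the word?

3

t=0: "00100000"  (len 8)
t=1: "0100000"  (len 7)
t=2: "100000"  (len 6)
t=3: "000001"  (len 6)
t=4: "00001"  (len 5)
t=5: "0001"  (len 4)
t=6: "001"  (len 3)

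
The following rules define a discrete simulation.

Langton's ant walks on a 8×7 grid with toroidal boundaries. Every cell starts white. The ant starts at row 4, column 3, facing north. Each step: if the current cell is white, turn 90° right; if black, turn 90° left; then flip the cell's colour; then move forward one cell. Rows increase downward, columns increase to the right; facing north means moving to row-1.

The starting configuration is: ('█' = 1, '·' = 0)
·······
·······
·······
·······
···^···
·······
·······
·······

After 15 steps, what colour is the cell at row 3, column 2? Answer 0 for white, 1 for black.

0) ·······
·······
·······
·······
···^···
·······
·······
·······
1) ·······
·······
·······
·······
···█>··
·······
·······
·······
2) ·······
·······
·······
·······
···██··
····v··
·······
·······
3) ·······
·······
·······
·······
···██··
···<█··
·······
·······
4) ·······
·······
·······
·······
···^█··
···██··
·······
·······
5) ·······
·······
·······
·······
··<·█··
···██··
·······
·······
6) ·······
·······
·······
··^····
··█·█··
···██··
·······
·······
7) ·······
·······
·······
··█>···
··█·█··
···██··
·······
·······
8) ·······
·······
·······
··██···
··█v█··
···██··
·······
·······
9) ·······
·······
·······
··██···
··<██··
···██··
·······
·······
10) ·······
·······
·······
··██···
···██··
··v██··
·······
·······
11) ·······
·······
·······
··██···
···██··
·<███··
·······
·······
12) ·······
·······
·······
··██···
·^·██··
·████··
·······
·······
13) ·······
·······
·······
··██···
·█>██··
·████··
·······
·······
14) ·······
·······
·······
··██···
·████··
·█v██··
·······
·······
15) ·······
·······
·······
··██···
·████··
·█·>█··
·······
·······

1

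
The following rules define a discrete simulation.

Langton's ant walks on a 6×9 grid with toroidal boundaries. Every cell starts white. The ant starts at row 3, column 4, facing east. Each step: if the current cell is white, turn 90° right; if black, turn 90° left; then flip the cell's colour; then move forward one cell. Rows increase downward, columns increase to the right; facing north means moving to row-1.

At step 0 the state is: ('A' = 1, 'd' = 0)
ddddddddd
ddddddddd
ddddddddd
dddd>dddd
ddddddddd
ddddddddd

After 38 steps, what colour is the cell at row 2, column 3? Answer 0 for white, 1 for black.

t=0: ddddddddd
ddddddddd
ddddddddd
dddd>dddd
ddddddddd
ddddddddd
t=1: ddddddddd
ddddddddd
ddddddddd
ddddAdddd
ddddvdddd
ddddddddd
t=2: ddddddddd
ddddddddd
ddddddddd
ddddAdddd
ddd<Adddd
ddddddddd
t=3: ddddddddd
ddddddddd
ddddddddd
ddd^Adddd
dddAAdddd
ddddddddd
t=4: ddddddddd
ddddddddd
ddddddddd
dddA>dddd
dddAAdddd
ddddddddd
t=5: ddddddddd
ddddddddd
dddd^dddd
dddAddddd
dddAAdddd
ddddddddd
t=6: ddddddddd
ddddddddd
ddddA>ddd
dddAddddd
dddAAdddd
ddddddddd
t=7: ddddddddd
ddddddddd
ddddAAddd
dddAdvddd
dddAAdddd
ddddddddd
t=8: ddddddddd
ddddddddd
ddddAAddd
dddA<Addd
dddAAdddd
ddddddddd
t=9: ddddddddd
ddddddddd
dddd^Addd
dddAAAddd
dddAAdddd
ddddddddd
t=10: ddddddddd
ddddddddd
ddd<dAddd
dddAAAddd
dddAAdddd
ddddddddd
t=11: ddddddddd
ddd^ddddd
dddAdAddd
dddAAAddd
dddAAdddd
ddddddddd
t=12: ddddddddd
dddA>dddd
dddAdAddd
dddAAAddd
dddAAdddd
ddddddddd
t=13: ddddddddd
dddAAdddd
dddAvAddd
dddAAAddd
dddAAdddd
ddddddddd
t=14: ddddddddd
dddAAdddd
ddd<AAddd
dddAAAddd
dddAAdddd
ddddddddd
t=15: ddddddddd
dddAAdddd
ddddAAddd
dddvAAddd
dddAAdddd
ddddddddd
t=16: ddddddddd
dddAAdddd
ddddAAddd
dddd>Addd
dddAAdddd
ddddddddd
t=17: ddddddddd
dddAAdddd
dddd^Addd
dddddAddd
dddAAdddd
ddddddddd
t=18: ddddddddd
dddAAdddd
ddd<dAddd
dddddAddd
dddAAdddd
ddddddddd
t=19: ddddddddd
ddd^Adddd
dddAdAddd
dddddAddd
dddAAdddd
ddddddddd
t=20: ddddddddd
dd<dAdddd
dddAdAddd
dddddAddd
dddAAdddd
ddddddddd
t=21: dd^dddddd
ddAdAdddd
dddAdAddd
dddddAddd
dddAAdddd
ddddddddd
t=22: ddA>ddddd
ddAdAdddd
dddAdAddd
dddddAddd
dddAAdddd
ddddddddd
t=23: ddAAddddd
ddAvAdddd
dddAdAddd
dddddAddd
dddAAdddd
ddddddddd
t=24: ddAAddddd
dd<AAdddd
dddAdAddd
dddddAddd
dddAAdddd
ddddddddd
t=25: ddAAddddd
dddAAdddd
ddvAdAddd
dddddAddd
dddAAdddd
ddddddddd
t=26: ddAAddddd
dddAAdddd
d<AAdAddd
dddddAddd
dddAAdddd
ddddddddd
t=27: ddAAddddd
d^dAAdddd
dAAAdAddd
dddddAddd
dddAAdddd
ddddddddd
t=28: ddAAddddd
dA>AAdddd
dAAAdAddd
dddddAddd
dddAAdddd
ddddddddd
t=29: ddAAddddd
dAAAAdddd
dAvAdAddd
dddddAddd
dddAAdddd
ddddddddd
t=30: ddAAddddd
dAAAAdddd
dAd>dAddd
dddddAddd
dddAAdddd
ddddddddd
t=31: ddAAddddd
dAA^Adddd
dAdddAddd
dddddAddd
dddAAdddd
ddddddddd
t=32: ddAAddddd
dA<dAdddd
dAdddAddd
dddddAddd
dddAAdddd
ddddddddd
t=33: ddAAddddd
dAddAdddd
dAvddAddd
dddddAddd
dddAAdddd
ddddddddd
t=34: ddAAddddd
dAddAdddd
d<AddAddd
dddddAddd
dddAAdddd
ddddddddd
t=35: ddAAddddd
dAddAdddd
ddAddAddd
dvdddAddd
dddAAdddd
ddddddddd
t=36: ddAAddddd
dAddAdddd
ddAddAddd
<AdddAddd
dddAAdddd
ddddddddd
t=37: ddAAddddd
dAddAdddd
^dAddAddd
AAdddAddd
dddAAdddd
ddddddddd
t=38: ddAAddddd
dAddAdddd
A>AddAddd
AAdddAddd
dddAAdddd
ddddddddd

0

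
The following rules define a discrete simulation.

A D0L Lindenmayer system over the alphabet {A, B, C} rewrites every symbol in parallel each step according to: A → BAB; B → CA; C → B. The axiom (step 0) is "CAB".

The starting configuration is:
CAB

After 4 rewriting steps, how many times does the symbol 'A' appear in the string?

[0] CAB
[1] BBABCA
[2] CACABABCABBAB
[3] BBABBBABCABABCABBABCACABABCA
[4] CACABABCACACABABCABBABCABABCABBABCACABABCABBABBBABCABABCABBAB

23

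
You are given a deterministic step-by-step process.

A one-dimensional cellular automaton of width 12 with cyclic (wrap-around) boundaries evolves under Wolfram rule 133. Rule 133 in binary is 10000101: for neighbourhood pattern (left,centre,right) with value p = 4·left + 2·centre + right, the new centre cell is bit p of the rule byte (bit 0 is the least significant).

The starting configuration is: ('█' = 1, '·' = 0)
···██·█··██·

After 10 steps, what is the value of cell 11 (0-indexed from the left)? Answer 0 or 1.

step 0: ···██·█··██·
step 1: ██····█·····
step 2: ···██·█·███·
step 3: ██····█··█··
step 4: ···██·█··█··
step 5: ██····█··█·█
step 6: █··██·█··█··
step 7: █·····█··█··
step 8: █·███·█··█··
step 9: █··█··█··█··
step 10: █··█··█··█··

0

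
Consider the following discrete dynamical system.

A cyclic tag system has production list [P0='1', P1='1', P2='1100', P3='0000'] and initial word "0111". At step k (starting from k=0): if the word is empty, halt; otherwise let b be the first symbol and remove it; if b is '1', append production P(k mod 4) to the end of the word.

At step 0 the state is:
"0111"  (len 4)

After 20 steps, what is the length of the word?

13

0) "0111"  (len 4)
1) "111"  (len 3)
2) "111"  (len 3)
3) "111100"  (len 6)
4) "111000000"  (len 9)
5) "110000001"  (len 9)
6) "100000011"  (len 9)
7) "000000111100"  (len 12)
8) "00000111100"  (len 11)
9) "0000111100"  (len 10)
10) "000111100"  (len 9)
11) "00111100"  (len 8)
12) "0111100"  (len 7)
13) "111100"  (len 6)
14) "111001"  (len 6)
15) "110011100"  (len 9)
16) "100111000000"  (len 12)
17) "001110000001"  (len 12)
18) "01110000001"  (len 11)
19) "1110000001"  (len 10)
20) "1100000010000"  (len 13)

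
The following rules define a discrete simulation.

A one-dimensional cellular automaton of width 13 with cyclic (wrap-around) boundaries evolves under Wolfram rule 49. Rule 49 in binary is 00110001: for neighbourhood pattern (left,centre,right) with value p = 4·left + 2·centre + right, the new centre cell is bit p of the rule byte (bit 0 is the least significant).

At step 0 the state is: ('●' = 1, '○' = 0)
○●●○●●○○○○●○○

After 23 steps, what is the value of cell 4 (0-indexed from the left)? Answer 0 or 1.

t=0: ○●●○●●○○○○●○○
t=1: ○○○●○○●●●○○●●
t=2: ●●○○●○○○○●○○○
t=3: ○○●○○●●●○○●●○
t=4: ●○○●○○○○●○○○●
t=5: ○●○○●●●○○●●○○
t=6: ○○●○○○○●○○○●●
t=7: ●○○●●●○○●●○○○
t=8: ○●○○○○●○○○●●○
t=9: ○○●●●○○●●○○○●
t=10: ●○○○○●○○○●●○○
t=11: ○●●●○○●●○○○●○
t=12: ○○○○●○○○●●○○●
t=13: ●●●○○●●○○○●○○
t=14: ○○○●○○○●●○○●○
t=15: ●●○○●●○○○●○○●
t=16: ○○●○○○●●○○●○○
t=17: ●○○●●○○○●○○●●
t=18: ○●○○○●●○○●○○○
t=19: ○○●●○○○●○○●●●
t=20: ●○○○●●○○●○○○○
t=21: ○●●○○○●○○●●●○
t=22: ○○○●●○○●○○○○●
t=23: ●●○○○●○○●●●○○

0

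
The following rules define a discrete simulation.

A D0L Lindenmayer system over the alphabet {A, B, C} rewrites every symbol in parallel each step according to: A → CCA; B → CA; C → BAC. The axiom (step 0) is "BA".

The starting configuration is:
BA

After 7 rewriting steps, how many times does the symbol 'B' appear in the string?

0) BA
1) CACCA
2) BACCCABACBACCCA
3) CACCABACBACBACCCACACCABACCACCABACBACBACCCA
4) BACCCABACBACCCACACCABACCACCABACCACCABACBACBACCCABACCCABACBACCCACACCABACBACCCABACBACCCACACCABACCACCABACCACCABACBACBACCCA
5) CACCABACBACBACCCACACCABACCACCABACBACBACCCABACCCABACBACCCAC…CACACCABACBACCCABACBACCCACACCABACCACCABACCACCABACBACBACCCA  (len 337)
6) BACCCABACBACCCACACCABACCACCABACCACCABACBACBACCCABACCCABACB…CACACCABACBACCCABACBACCCACACCABACCACCABACCACCABACBACBACCCA  (len 954)
7) CACCABACBACBACCCACACCABACCACCABACBACBACCCABACCCABACBACCCAC…CACACCABACBACCCABACBACCCACACCABACCACCABACCACCABACBACBACCCA  (len 2701)

456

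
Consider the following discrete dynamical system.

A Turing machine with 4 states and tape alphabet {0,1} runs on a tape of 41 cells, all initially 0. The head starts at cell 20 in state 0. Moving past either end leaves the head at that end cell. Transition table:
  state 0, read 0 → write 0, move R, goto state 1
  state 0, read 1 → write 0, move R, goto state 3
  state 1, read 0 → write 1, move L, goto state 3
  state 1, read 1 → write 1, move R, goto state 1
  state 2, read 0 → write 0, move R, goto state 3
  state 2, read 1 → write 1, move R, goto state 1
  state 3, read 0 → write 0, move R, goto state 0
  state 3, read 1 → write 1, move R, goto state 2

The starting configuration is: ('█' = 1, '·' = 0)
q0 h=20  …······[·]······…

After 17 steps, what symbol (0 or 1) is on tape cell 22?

0

0) q0 h=20  …······[·]······…
1) q1 h=21  …······[·]······…
2) q3 h=20  …······[·]█·····…
3) q0 h=21  …······[█]······…
4) q3 h=22  …······[·]······…
5) q0 h=23  …······[·]······…
6) q1 h=24  …······[·]······…
7) q3 h=23  …······[·]█·····…
8) q0 h=24  …······[█]······…
9) q3 h=25  …······[·]······…
10) q0 h=26  …······[·]······…
11) q1 h=27  …······[·]······…
12) q3 h=26  …······[·]█·····…
13) q0 h=27  …······[█]······…
14) q3 h=28  …······[·]······…
15) q0 h=29  …······[·]······…
16) q1 h=30  …······[·]······…
17) q3 h=29  …······[·]█·····…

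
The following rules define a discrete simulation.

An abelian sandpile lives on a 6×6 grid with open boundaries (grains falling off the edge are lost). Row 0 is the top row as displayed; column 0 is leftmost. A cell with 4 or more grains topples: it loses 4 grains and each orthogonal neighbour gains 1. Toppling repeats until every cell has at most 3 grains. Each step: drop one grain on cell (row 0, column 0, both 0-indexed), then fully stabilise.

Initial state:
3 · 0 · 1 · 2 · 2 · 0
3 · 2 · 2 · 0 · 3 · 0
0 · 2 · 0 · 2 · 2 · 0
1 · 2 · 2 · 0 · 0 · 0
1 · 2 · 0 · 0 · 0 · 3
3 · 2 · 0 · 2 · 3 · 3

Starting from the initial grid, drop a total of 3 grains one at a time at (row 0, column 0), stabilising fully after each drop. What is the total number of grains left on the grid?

k=0  3 · 0 · 1 · 2 · 2 · 0
3 · 2 · 2 · 0 · 3 · 0
0 · 2 · 0 · 2 · 2 · 0
1 · 2 · 2 · 0 · 0 · 0
1 · 2 · 0 · 0 · 0 · 3
3 · 2 · 0 · 2 · 3 · 3
k=1  1 · 1 · 1 · 2 · 2 · 0
0 · 3 · 2 · 0 · 3 · 0
1 · 2 · 0 · 2 · 2 · 0
1 · 2 · 2 · 0 · 0 · 0
1 · 2 · 0 · 0 · 0 · 3
3 · 2 · 0 · 2 · 3 · 3
k=2  2 · 1 · 1 · 2 · 2 · 0
0 · 3 · 2 · 0 · 3 · 0
1 · 2 · 0 · 2 · 2 · 0
1 · 2 · 2 · 0 · 0 · 0
1 · 2 · 0 · 0 · 0 · 3
3 · 2 · 0 · 2 · 3 · 3
k=3  3 · 1 · 1 · 2 · 2 · 0
0 · 3 · 2 · 0 · 3 · 0
1 · 2 · 0 · 2 · 2 · 0
1 · 2 · 2 · 0 · 0 · 0
1 · 2 · 0 · 0 · 0 · 3
3 · 2 · 0 · 2 · 3 · 3

48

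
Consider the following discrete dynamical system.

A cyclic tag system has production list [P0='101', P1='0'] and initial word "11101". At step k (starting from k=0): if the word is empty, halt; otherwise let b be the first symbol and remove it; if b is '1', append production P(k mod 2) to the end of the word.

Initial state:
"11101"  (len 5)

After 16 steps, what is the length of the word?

0) "11101"  (len 5)
1) "1101101"  (len 7)
2) "1011010"  (len 7)
3) "011010101"  (len 9)
4) "11010101"  (len 8)
5) "1010101101"  (len 10)
6) "0101011010"  (len 10)
7) "101011010"  (len 9)
8) "010110100"  (len 9)
9) "10110100"  (len 8)
10) "01101000"  (len 8)
11) "1101000"  (len 7)
12) "1010000"  (len 7)
13) "010000101"  (len 9)
14) "10000101"  (len 8)
15) "0000101101"  (len 10)
16) "000101101"  (len 9)

9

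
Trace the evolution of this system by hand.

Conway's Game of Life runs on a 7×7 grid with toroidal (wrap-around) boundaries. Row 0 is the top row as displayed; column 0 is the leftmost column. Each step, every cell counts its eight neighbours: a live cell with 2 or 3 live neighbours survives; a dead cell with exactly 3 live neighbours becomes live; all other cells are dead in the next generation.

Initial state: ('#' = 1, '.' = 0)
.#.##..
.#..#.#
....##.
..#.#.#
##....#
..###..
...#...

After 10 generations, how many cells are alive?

[0] .#.##..
.#..#.#
....##.
..#.#.#
##....#
..###..
...#...
[1] #..###.
#.#....
#...#.#
.#.##.#
##..#.#
#####..
.......
[2] .#.##.#
#......
..#.#.#
.####..
......#
..#####
#....##
[3] .#..#..
###.#.#
#.#.##.
###.#..
##....#
...##..
.#.....
[4] ...#.#.
..#.#.#
....#..
..#.#..
....###
.##....
..###..
[5] .....#.
....#..
....#..
....#..
.##.##.
.##....
.#..#..
[6] ....##.
....##.
...###.
....#..
.##.##.
#...##.
.##....
[7] ...###.
......#
...#...
..#....
.#....#
#...###
.#.#..#
[8] #.#####
...#.#.
.......
..#....
.#....#
.##.#..
..##...
[9] .#...##
..##.#.
.......
.......
##.#...
##.....
#.....#
[10] .##.##.
..#.###
.......
.......
###....
..#....
.....#.

13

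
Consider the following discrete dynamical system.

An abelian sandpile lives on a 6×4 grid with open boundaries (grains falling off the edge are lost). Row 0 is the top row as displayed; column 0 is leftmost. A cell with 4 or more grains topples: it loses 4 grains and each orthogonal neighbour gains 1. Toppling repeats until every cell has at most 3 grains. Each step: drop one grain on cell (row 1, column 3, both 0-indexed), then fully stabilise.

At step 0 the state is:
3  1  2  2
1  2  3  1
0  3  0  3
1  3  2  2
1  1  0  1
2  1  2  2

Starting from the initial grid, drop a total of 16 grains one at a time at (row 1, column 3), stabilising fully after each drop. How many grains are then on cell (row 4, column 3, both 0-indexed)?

0) 3  1  2  2
1  2  3  1
0  3  0  3
1  3  2  2
1  1  0  1
2  1  2  2
1) 3  1  2  2
1  2  3  2
0  3  0  3
1  3  2  2
1  1  0  1
2  1  2  2
2) 3  1  2  2
1  2  3  3
0  3  0  3
1  3  2  2
1  1  0  1
2  1  2  2
3) 3  1  3  3
1  3  0  2
0  3  2  0
1  3  2  3
1  1  0  1
2  1  2  2
4) 3  1  3  3
1  3  0  3
0  3  2  0
1  3  2  3
1  1  0  1
2  1  2  2
5) 3  2  0  1
1  3  2  1
0  3  2  1
1  3  2  3
1  1  0  1
2  1  2  2
6) 3  2  0  1
1  3  2  2
0  3  2  1
1  3  2  3
1  1  0  1
2  1  2  2
7) 3  2  0  1
1  3  2  3
0  3  2  1
1  3  2  3
1  1  0  1
2  1  2  2
8) 3  2  0  2
1  3  3  0
0  3  2  2
1  3  2  3
1  1  0  1
2  1  2  2
9) 3  2  0  2
1  3  3  1
0  3  2  2
1  3  2  3
1  1  0  1
2  1  2  2
10) 3  2  0  2
1  3  3  2
0  3  2  2
1  3  2  3
1  1  0  1
2  1  2  2
11) 3  2  0  2
1  3  3  3
0  3  2  2
1  3  2  3
1  1  0  1
2  1  2  2
12) 3  3  1  3
2  1  2  2
1  2  2  1
2  1  1  1
1  2  1  2
2  1  2  2
13) 3  3  1  3
2  1  2  3
1  2  2  1
2  1  1  1
1  2  1  2
2  1  2  2
14) 3  3  2  0
2  1  3  1
1  2  2  2
2  1  1  1
1  2  1  2
2  1  2  2
15) 3  3  2  0
2  1  3  2
1  2  2  2
2  1  1  1
1  2  1  2
2  1  2  2
16) 3  3  2  0
2  1  3  3
1  2  2  2
2  1  1  1
1  2  1  2
2  1  2  2

2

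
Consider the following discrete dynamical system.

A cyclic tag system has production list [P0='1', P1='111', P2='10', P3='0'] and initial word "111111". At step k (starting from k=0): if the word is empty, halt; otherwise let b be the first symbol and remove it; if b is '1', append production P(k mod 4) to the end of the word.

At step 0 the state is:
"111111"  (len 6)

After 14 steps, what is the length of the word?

15

gen 0: "111111"  (len 6)
gen 1: "111111"  (len 6)
gen 2: "11111111"  (len 8)
gen 3: "111111110"  (len 9)
gen 4: "111111100"  (len 9)
gen 5: "111111001"  (len 9)
gen 6: "11111001111"  (len 11)
gen 7: "111100111110"  (len 12)
gen 8: "111001111100"  (len 12)
gen 9: "110011111001"  (len 12)
gen 10: "10011111001111"  (len 14)
gen 11: "001111100111110"  (len 15)
gen 12: "01111100111110"  (len 14)
gen 13: "1111100111110"  (len 13)
gen 14: "111100111110111"  (len 15)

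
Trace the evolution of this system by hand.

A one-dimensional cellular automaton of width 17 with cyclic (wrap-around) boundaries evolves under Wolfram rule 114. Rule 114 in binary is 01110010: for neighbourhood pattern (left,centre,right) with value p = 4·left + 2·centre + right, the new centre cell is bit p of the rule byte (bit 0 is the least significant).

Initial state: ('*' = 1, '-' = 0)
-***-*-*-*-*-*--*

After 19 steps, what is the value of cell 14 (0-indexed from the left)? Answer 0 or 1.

0

[0] -***-*-*-*-*-*--*
[1] *--**-*-*-*-*-**-
[2] -**-**-*-*-*-*-**
[3] *-**-**-*-*-*-*-*
[4] **-**-**-*-*-*-*-
[5] -**-**-**-*-*-*-*
[6] *-**-**-**-*-*-*-
[7] -*-**-**-**-*-*-*
[8] *-*-**-**-**-*-*-
[9] -*-*-**-**-**-*-*
[10] *-*-*-**-**-**-*-
[11] -*-*-*-**-**-**-*
[12] *-*-*-*-**-**-**-
[13] -*-*-*-*-**-**-**
[14] *-*-*-*-*-**-**-*
[15] **-*-*-*-*-**-**-
[16] -**-*-*-*-*-**-**
[17] *-**-*-*-*-*-**-*
[18] **-**-*-*-*-*-**-
[19] -**-**-*-*-*-*-**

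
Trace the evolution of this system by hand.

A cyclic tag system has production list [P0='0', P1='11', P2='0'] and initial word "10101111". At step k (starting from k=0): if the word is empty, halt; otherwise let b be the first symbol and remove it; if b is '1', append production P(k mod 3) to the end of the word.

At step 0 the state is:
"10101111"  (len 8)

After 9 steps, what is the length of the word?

7

gen 0: "10101111"  (len 8)
gen 1: "01011110"  (len 8)
gen 2: "1011110"  (len 7)
gen 3: "0111100"  (len 7)
gen 4: "111100"  (len 6)
gen 5: "1110011"  (len 7)
gen 6: "1100110"  (len 7)
gen 7: "1001100"  (len 7)
gen 8: "00110011"  (len 8)
gen 9: "0110011"  (len 7)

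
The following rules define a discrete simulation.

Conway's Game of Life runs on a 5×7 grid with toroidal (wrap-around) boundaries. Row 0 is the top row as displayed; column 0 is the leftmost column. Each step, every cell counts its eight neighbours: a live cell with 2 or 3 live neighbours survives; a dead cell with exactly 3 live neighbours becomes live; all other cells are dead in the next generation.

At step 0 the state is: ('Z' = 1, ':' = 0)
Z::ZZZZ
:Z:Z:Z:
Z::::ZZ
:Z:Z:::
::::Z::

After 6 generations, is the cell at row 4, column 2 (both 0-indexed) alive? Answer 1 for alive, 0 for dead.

k=0  Z::ZZZZ
:Z:Z:Z:
Z::::ZZ
:Z:Z:::
::::Z::
k=1  Z:ZZ::Z
:ZZZ:::
ZZ:::ZZ
Z:::ZZZ
Z:Z:::Z
k=2  ::::::Z
:::ZZZ:
:::Z:::
::::Z::
::Z:Z::
k=3  :::::::
:::ZZZ:
:::Z:Z:
::::Z::
:::Z:Z:
k=4  :::Z:Z:
:::Z:Z:
:::Z:Z:
:::Z:Z:
::::Z::
k=5  :::Z:Z:
::ZZ:ZZ
::ZZ:ZZ
:::Z:Z:
:::Z:Z:
k=6  :::Z:Z:
:::::::
:::::::
:::Z:Z:
::ZZ:ZZ

1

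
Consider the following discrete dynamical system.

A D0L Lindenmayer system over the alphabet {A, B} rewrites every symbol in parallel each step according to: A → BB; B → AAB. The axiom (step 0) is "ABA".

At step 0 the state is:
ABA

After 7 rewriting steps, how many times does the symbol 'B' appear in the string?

1165

[0] ABA
[1] BBAABBB
[2] AABAABBBBBAABAABAAB
[3] BBBBAABBBBBAABAABAABAABAABBBBBAABBBBBAABBBBBAAB
[4] AABAABAABAABBBBBAABAABAABAABAABBBBBAABBBBBAABBBBBAABBBBBAA…BAABAABAABAABBBBBAABAABAABAABAABBBBBAABAABAABAABAABBBBBAAB  (len 123)
[5] BBBBAABBBBBAABBBBBAABBBBBAABAABAABAABAABBBBBAABBBBBAABBBBB…BAABBBBBAABBBBBAABBBBBAABBBBBAABBBBBAABAABAABAABAABBBBBAAB  (len 311)
[6] AABAABAABAABBBBBAABAABAABAABAABBBBBAABAABAABAABAABBBBBAABA…BAABBBBBAABBBBBAABBBBBAABBBBBAABBBBBAABAABAABAABAABBBBBAAB  (len 803)
[7] BBBBAABBBBBAABBBBBAABBBBBAABAABAABAABAABBBBBAABBBBBAABBBBB…BAABBBBBAABBBBBAABBBBBAABBBBBAABBBBBAABAABAABAABAABBBBBAAB  (len 2047)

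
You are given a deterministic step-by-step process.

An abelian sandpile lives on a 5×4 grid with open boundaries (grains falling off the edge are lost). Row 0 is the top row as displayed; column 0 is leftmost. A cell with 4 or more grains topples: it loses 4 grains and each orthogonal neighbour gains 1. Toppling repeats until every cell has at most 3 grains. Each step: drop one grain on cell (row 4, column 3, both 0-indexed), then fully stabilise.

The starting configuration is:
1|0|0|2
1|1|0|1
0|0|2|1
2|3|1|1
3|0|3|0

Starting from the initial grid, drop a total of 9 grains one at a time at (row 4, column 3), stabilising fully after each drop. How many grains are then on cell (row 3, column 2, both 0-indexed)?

t=0: 1|0|0|2
1|1|0|1
0|0|2|1
2|3|1|1
3|0|3|0
t=1: 1|0|0|2
1|1|0|1
0|0|2|1
2|3|1|1
3|0|3|1
t=2: 1|0|0|2
1|1|0|1
0|0|2|1
2|3|1|1
3|0|3|2
t=3: 1|0|0|2
1|1|0|1
0|0|2|1
2|3|1|1
3|0|3|3
t=4: 1|0|0|2
1|1|0|1
0|0|2|1
2|3|2|2
3|1|0|1
t=5: 1|0|0|2
1|1|0|1
0|0|2|1
2|3|2|2
3|1|0|2
t=6: 1|0|0|2
1|1|0|1
0|0|2|1
2|3|2|2
3|1|0|3
t=7: 1|0|0|2
1|1|0|1
0|0|2|1
2|3|2|3
3|1|1|0
t=8: 1|0|0|2
1|1|0|1
0|0|2|1
2|3|2|3
3|1|1|1
t=9: 1|0|0|2
1|1|0|1
0|0|2|1
2|3|2|3
3|1|1|2

2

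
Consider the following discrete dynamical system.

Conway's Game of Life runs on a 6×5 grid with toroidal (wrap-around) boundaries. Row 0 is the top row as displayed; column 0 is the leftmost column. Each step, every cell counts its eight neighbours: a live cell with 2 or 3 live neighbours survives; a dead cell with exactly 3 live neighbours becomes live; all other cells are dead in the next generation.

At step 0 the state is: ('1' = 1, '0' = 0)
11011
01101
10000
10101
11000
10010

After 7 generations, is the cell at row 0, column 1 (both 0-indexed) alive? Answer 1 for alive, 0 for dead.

1

t=0: 11011
01101
10000
10101
11000
10010
t=1: 00000
00100
00100
00001
00110
00010
t=2: 00000
00000
00010
00100
00111
00110
t=3: 00000
00000
00000
00101
01001
00101
t=4: 00000
00000
00000
10010
01101
10010
t=5: 00000
00000
00000
11111
01100
11111
t=6: 11111
00000
11111
10011
00000
10011
t=7: 01100
00000
01100
00000
00000
00000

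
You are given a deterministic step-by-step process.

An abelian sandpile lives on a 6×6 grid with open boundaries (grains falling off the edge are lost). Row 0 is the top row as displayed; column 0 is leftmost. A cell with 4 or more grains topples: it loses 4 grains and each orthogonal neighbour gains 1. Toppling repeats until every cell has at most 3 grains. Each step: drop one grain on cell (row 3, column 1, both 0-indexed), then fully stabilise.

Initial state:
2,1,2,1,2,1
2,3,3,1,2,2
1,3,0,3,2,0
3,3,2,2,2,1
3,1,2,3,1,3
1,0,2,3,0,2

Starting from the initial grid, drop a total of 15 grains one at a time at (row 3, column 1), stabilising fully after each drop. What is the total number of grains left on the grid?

t=0: 2,1,2,1,2,1
2,3,3,1,2,2
1,3,0,3,2,0
3,3,2,2,2,1
3,1,2,3,1,3
1,0,2,3,0,2
t=1: 2,2,3,1,2,1
3,1,0,2,2,2
3,1,2,3,2,0
1,2,3,2,2,1
0,3,2,3,1,3
2,0,2,3,0,2
t=2: 2,2,3,1,2,1
3,1,0,2,2,2
3,1,2,3,2,0
1,3,3,2,2,1
0,3,2,3,1,3
2,0,2,3,0,2
t=3: 2,2,3,1,2,1
3,1,1,3,2,2
3,3,0,1,3,0
2,2,3,1,3,1
1,1,2,2,2,3
2,2,0,1,1,2
t=4: 2,2,3,1,2,1
3,1,1,3,2,2
3,3,0,1,3,0
2,3,3,1,3,1
1,1,2,2,2,3
2,2,0,1,1,2
t=5: 3,2,3,1,2,1
0,3,1,3,2,2
2,1,2,1,3,0
0,3,0,2,3,1
2,2,3,2,2,3
2,2,0,1,1,2
t=6: 3,2,3,1,2,1
0,3,1,3,2,2
2,2,2,1,3,0
1,0,1,2,3,1
2,3,3,2,2,3
2,2,0,1,1,2
t=7: 3,2,3,1,2,1
0,3,1,3,2,2
2,2,2,1,3,0
1,1,1,2,3,1
2,3,3,2,2,3
2,2,0,1,1,2
t=8: 3,2,3,1,2,1
0,3,1,3,2,2
2,2,2,1,3,0
1,2,1,2,3,1
2,3,3,2,2,3
2,2,0,1,1,2
t=9: 3,2,3,1,2,1
0,3,1,3,2,2
2,2,2,1,3,0
1,3,1,2,3,1
2,3,3,2,2,3
2,2,0,1,1,2
t=10: 3,2,3,1,2,1
0,3,1,3,2,2
2,3,2,1,3,0
2,1,3,2,3,1
3,1,0,3,2,3
2,3,1,1,1,2
t=11: 3,2,3,1,2,1
0,3,1,3,2,2
2,3,2,1,3,0
2,2,3,2,3,1
3,1,0,3,2,3
2,3,1,1,1,2
t=12: 3,2,3,1,2,1
0,3,1,3,2,2
2,3,2,1,3,0
2,3,3,2,3,1
3,1,0,3,2,3
2,3,1,1,1,2
t=13: 3,3,3,1,2,1
1,0,3,3,2,2
3,2,0,2,3,0
3,2,1,3,3,1
3,2,1,3,2,3
2,3,1,1,1,2
t=14: 3,3,3,1,2,1
1,0,3,3,2,2
3,2,0,2,3,0
3,3,1,3,3,1
3,2,1,3,2,3
2,3,1,1,1,2
t=15: 3,3,3,1,2,1
2,1,3,3,2,2
1,0,1,2,3,0
2,3,2,3,3,1
2,1,2,3,2,3
0,1,2,1,1,2

67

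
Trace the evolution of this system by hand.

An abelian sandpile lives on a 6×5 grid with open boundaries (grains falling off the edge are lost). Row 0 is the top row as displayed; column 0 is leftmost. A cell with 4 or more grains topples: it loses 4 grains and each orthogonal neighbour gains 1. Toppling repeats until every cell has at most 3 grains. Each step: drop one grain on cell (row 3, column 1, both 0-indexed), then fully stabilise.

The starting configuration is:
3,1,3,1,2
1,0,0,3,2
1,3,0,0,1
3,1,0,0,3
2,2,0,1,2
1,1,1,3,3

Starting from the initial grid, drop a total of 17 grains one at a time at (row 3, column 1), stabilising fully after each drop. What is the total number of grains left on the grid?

k=0  3,1,3,1,2
1,0,0,3,2
1,3,0,0,1
3,1,0,0,3
2,2,0,1,2
1,1,1,3,3
k=1  3,1,3,1,2
1,0,0,3,2
1,3,0,0,1
3,2,0,0,3
2,2,0,1,2
1,1,1,3,3
k=2  3,1,3,1,2
1,0,0,3,2
1,3,0,0,1
3,3,0,0,3
2,2,0,1,2
1,1,1,3,3
k=3  3,1,3,1,2
1,1,0,3,2
3,0,1,0,1
0,2,1,0,3
3,3,0,1,2
1,1,1,3,3
k=4  3,1,3,1,2
1,1,0,3,2
3,0,1,0,1
0,3,1,0,3
3,3,0,1,2
1,1,1,3,3
k=5  3,1,3,1,2
1,1,0,3,2
3,1,1,0,1
2,1,2,0,3
0,1,1,1,2
2,2,1,3,3
k=6  3,1,3,1,2
1,1,0,3,2
3,1,1,0,1
2,2,2,0,3
0,1,1,1,2
2,2,1,3,3
k=7  3,1,3,1,2
1,1,0,3,2
3,1,1,0,1
2,3,2,0,3
0,1,1,1,2
2,2,1,3,3
k=8  3,1,3,1,2
1,1,0,3,2
3,2,1,0,1
3,0,3,0,3
0,2,1,1,2
2,2,1,3,3
k=9  3,1,3,1,2
1,1,0,3,2
3,2,1,0,1
3,1,3,0,3
0,2,1,1,2
2,2,1,3,3
k=10  3,1,3,1,2
1,1,0,3,2
3,2,1,0,1
3,2,3,0,3
0,2,1,1,2
2,2,1,3,3
k=11  3,1,3,1,2
1,1,0,3,2
3,2,1,0,1
3,3,3,0,3
0,2,1,1,2
2,2,1,3,3
k=12  3,1,3,1,2
2,2,0,3,2
1,0,3,0,1
1,3,0,1,3
1,3,2,1,2
2,2,1,3,3
k=13  3,1,3,1,2
2,2,0,3,2
1,1,3,0,1
2,1,1,1,3
2,0,3,1,2
2,3,1,3,3
k=14  3,1,3,1,2
2,2,0,3,2
1,1,3,0,1
2,2,1,1,3
2,0,3,1,2
2,3,1,3,3
k=15  3,1,3,1,2
2,2,0,3,2
1,1,3,0,1
2,3,1,1,3
2,0,3,1,2
2,3,1,3,3
k=16  3,1,3,1,2
2,2,0,3,2
1,2,3,0,1
3,0,2,1,3
2,1,3,1,2
2,3,1,3,3
k=17  3,1,3,1,2
2,2,0,3,2
1,2,3,0,1
3,1,2,1,3
2,1,3,1,2
2,3,1,3,3

57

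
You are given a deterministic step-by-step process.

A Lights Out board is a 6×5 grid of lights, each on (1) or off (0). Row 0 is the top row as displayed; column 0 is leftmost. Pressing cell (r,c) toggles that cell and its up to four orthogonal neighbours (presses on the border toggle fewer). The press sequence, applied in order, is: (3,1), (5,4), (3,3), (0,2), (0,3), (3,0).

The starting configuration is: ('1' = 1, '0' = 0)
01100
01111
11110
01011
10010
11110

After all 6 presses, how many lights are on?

k=0  01100
01111
11110
01011
10010
11110
k=1  01100
01111
10110
10111
11010
11110
k=2  01100
01111
10110
10111
11011
11101
k=3  01100
01111
10100
10000
11001
11101
k=4  00010
01011
10100
10000
11001
11101
k=5  00101
01001
10100
10000
11001
11101
k=6  00101
01001
00100
01000
01001
11101

12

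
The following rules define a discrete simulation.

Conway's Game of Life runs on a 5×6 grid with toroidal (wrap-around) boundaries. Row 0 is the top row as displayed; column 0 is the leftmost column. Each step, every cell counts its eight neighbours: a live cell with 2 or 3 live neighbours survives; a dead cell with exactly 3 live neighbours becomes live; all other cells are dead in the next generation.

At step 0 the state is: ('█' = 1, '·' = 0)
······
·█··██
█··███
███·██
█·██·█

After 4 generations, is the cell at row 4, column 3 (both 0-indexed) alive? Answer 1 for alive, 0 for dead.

t=0: ······
·█··██
█··███
███·██
█·██·█
t=1: ·███··
···█··
······
······
··██··
t=2: ·█··█·
···█··
······
······
·█·█··
t=3: ···██·
······
······
······
··█···
t=4: ···█··
······
······
······
···█··

1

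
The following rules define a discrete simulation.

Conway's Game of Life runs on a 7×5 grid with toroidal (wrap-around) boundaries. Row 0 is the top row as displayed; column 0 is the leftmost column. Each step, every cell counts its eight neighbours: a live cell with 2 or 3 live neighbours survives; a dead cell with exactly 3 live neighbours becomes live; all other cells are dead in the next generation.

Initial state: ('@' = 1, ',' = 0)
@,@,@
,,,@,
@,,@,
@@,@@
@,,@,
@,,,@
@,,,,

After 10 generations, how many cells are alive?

0) @,@,@
,,,@,
@,,@,
@@,@@
@,,@,
@,,,@
@,,,,
1) @@,@@
@@@@,
@@,@,
,@,@,
,,@@,
@@,,,
,,,@,
2) ,,,,,
,,,,,
,,,@,
@@,@,
@,,@@
,@,@@
,,,@,
3) ,,,,,
,,,,,
,,@,@
@@,@,
,,,,,
,,,,,
,,@@@
4) ,,,@,
,,,,,
@@@@@
@@@@@
,,,,,
,,,@,
,,,@,
5) ,,,,,
@@,,,
,,,,,
,,,,,
@@,,,
,,,,,
,,@@@
6) @@@@@
,,,,,
,,,,,
,,,,,
,,,,,
@@@@@
,,,@,
7) @@@@@
@@@@@
,,,,,
,,,,,
@@@@@
@@@@@
,,,,,
8) ,,,,,
,,,,,
@@@@@
@@@@@
,,,,,
,,,,,
,,,,,
9) ,,,,,
@@@@@
,,,,,
,,,,,
@@@@@
,,,,,
,,,,,
10) @@@@@
@@@@@
@@@@@
@@@@@
@@@@@
@@@@@
,,,,,

30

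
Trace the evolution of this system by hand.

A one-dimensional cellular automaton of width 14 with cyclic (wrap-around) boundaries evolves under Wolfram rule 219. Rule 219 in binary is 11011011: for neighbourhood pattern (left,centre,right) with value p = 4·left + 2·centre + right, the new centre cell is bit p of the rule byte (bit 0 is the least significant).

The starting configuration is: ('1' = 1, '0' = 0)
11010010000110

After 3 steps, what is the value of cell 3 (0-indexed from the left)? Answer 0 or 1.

0) 11010010000110
1) 11001101111110
2) 11111101111110
3) 11111101111110

1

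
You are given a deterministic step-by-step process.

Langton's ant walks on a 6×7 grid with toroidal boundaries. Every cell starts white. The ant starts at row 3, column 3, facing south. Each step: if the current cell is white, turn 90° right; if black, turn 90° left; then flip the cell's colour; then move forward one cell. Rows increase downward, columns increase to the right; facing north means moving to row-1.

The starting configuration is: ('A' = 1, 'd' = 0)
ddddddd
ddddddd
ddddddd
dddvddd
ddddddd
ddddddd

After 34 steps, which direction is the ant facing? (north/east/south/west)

north

gen 0: ddddddd
ddddddd
ddddddd
dddvddd
ddddddd
ddddddd
gen 1: ddddddd
ddddddd
ddddddd
dd<Addd
ddddddd
ddddddd
gen 2: ddddddd
ddddddd
dd^dddd
ddAAddd
ddddddd
ddddddd
gen 3: ddddddd
ddddddd
ddA>ddd
ddAAddd
ddddddd
ddddddd
gen 4: ddddddd
ddddddd
ddAAddd
ddAvddd
ddddddd
ddddddd
gen 5: ddddddd
ddddddd
ddAAddd
ddAd>dd
ddddddd
ddddddd
gen 6: ddddddd
ddddddd
ddAAddd
ddAdAdd
ddddvdd
ddddddd
gen 7: ddddddd
ddddddd
ddAAddd
ddAdAdd
ddd<Add
ddddddd
gen 8: ddddddd
ddddddd
ddAAddd
ddA^Add
dddAAdd
ddddddd
gen 9: ddddddd
ddddddd
ddAAddd
ddAA>dd
dddAAdd
ddddddd
gen 10: ddddddd
ddddddd
ddAA^dd
ddAAddd
dddAAdd
ddddddd
gen 11: ddddddd
ddddddd
ddAAA>d
ddAAddd
dddAAdd
ddddddd
gen 12: ddddddd
ddddddd
ddAAAAd
ddAAdvd
dddAAdd
ddddddd
gen 13: ddddddd
ddddddd
ddAAAAd
ddAA<Ad
dddAAdd
ddddddd
gen 14: ddddddd
ddddddd
ddAA^Ad
ddAAAAd
dddAAdd
ddddddd
gen 15: ddddddd
ddddddd
ddA<dAd
ddAAAAd
dddAAdd
ddddddd
gen 16: ddddddd
ddddddd
ddAddAd
ddAvAAd
dddAAdd
ddddddd
gen 17: ddddddd
ddddddd
ddAddAd
ddAd>Ad
dddAAdd
ddddddd
gen 18: ddddddd
ddddddd
ddAd^Ad
ddAddAd
dddAAdd
ddddddd
gen 19: ddddddd
ddddddd
ddAdA>d
ddAddAd
dddAAdd
ddddddd
gen 20: ddddddd
ddddd^d
ddAdAdd
ddAddAd
dddAAdd
ddddddd
gen 21: ddddddd
dddddA>
ddAdAdd
ddAddAd
dddAAdd
ddddddd
gen 22: ddddddd
dddddAA
ddAdAdv
ddAddAd
dddAAdd
ddddddd
gen 23: ddddddd
dddddAA
ddAdA<A
ddAddAd
dddAAdd
ddddddd
gen 24: ddddddd
ddddd^A
ddAdAAA
ddAddAd
dddAAdd
ddddddd
gen 25: ddddddd
dddd<dA
ddAdAAA
ddAddAd
dddAAdd
ddddddd
gen 26: dddd^dd
ddddAdA
ddAdAAA
ddAddAd
dddAAdd
ddddddd
gen 27: ddddA>d
ddddAdA
ddAdAAA
ddAddAd
dddAAdd
ddddddd
gen 28: ddddAAd
ddddAvA
ddAdAAA
ddAddAd
dddAAdd
ddddddd
gen 29: ddddAAd
dddd<AA
ddAdAAA
ddAddAd
dddAAdd
ddddddd
gen 30: ddddAAd
dddddAA
ddAdvAA
ddAddAd
dddAAdd
ddddddd
gen 31: ddddAAd
dddddAA
ddAdd>A
ddAddAd
dddAAdd
ddddddd
gen 32: ddddAAd
ddddd^A
ddAdddA
ddAddAd
dddAAdd
ddddddd
gen 33: ddddAAd
dddd<dA
ddAdddA
ddAddAd
dddAAdd
ddddddd
gen 34: dddd^Ad
ddddAdA
ddAdddA
ddAddAd
dddAAdd
ddddddd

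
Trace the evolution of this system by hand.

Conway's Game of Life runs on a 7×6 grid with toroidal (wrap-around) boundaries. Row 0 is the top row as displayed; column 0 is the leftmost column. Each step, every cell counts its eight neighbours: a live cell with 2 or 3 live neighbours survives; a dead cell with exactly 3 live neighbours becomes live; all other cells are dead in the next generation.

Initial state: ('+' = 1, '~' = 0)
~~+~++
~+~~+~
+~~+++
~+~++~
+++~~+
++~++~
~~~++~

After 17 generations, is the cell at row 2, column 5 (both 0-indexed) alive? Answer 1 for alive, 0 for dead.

k=0  ~~+~++
~+~~+~
+~~+++
~+~++~
+++~~+
++~++~
~~~++~
k=1  ~~+~~+
~++~~~
++~~~~
~~~~~~
~~~~~~
~~~~~~
++~~~~
k=2  ~~+~~~
~~+~~~
+++~~~
~~~~~~
~~~~~~
~~~~~~
++~~~~
k=3  ~~+~~~
~~++~~
~++~~~
~+~~~~
~~~~~~
~~~~~~
~+~~~~
k=4  ~+++~~
~~~+~~
~+~+~~
~++~~~
~~~~~~
~~~~~~
~~~~~~
k=5  ~~++~~
~+~++~
~+~+~~
~++~~~
~~~~~~
~~~~~~
~~+~~~
k=6  ~+~~+~
~+~~+~
++~++~
~++~~~
~~~~~~
~~~~~~
~~++~~
k=7  ~+~~+~
~+~~+~
+~~+++
++++~~
~~~~~~
~~~~~~
~~++~~
k=8  ~+~~+~
~++~~~
~~~~~~
++++~~
~++~~~
~~~~~~
~~++~~
k=9  ~+~~~~
~++~~~
+~~+~~
+~~+~~
+~~+~~
~+~+~~
~~++~~
k=10  ~+~+~~
+++~~~
+~~+~~
++++++
++~++~
~+~++~
~+~+~~
k=11  ~~~+~~
+~~+~~
~~~~~~
~~~~~~
~~~~~~
~+~~~+
++~+~~
k=12  ++~++~
~~~~~~
~~~~~~
~~~~~~
~~~~~~
~++~~~
++~~+~
k=13  +++++~
~~~~~~
~~~~~~
~~~~~~
~~~~~~
+++~~~
~~~~+~
k=14  ~+++++
~+++~~
~~~~~~
~~~~~~
~+~~~~
~+~~~~
~~~~+~
k=15  ++~~~+
++~~~~
~~+~~~
~~~~~~
~~~~~~
~~~~~~
++~~++
k=16  ~~+~+~
~~+~~+
~+~~~~
~~~~~~
~~~~~~
+~~~~+
~+~~+~
k=17  ~++~++
~+++~~
~~~~~~
~~~~~~
~~~~~~
+~~~~+
++~++~

0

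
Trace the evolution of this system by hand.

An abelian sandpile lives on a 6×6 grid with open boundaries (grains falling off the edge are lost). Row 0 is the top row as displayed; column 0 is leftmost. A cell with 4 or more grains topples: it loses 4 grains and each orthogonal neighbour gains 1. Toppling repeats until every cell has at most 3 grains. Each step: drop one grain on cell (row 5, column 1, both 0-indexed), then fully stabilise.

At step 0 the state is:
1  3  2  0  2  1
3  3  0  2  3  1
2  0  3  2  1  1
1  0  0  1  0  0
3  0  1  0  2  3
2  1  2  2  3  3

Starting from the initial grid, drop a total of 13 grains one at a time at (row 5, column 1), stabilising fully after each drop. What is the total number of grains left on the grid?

59

step 0: 1  3  2  0  2  1
3  3  0  2  3  1
2  0  3  2  1  1
1  0  0  1  0  0
3  0  1  0  2  3
2  1  2  2  3  3
step 1: 1  3  2  0  2  1
3  3  0  2  3  1
2  0  3  2  1  1
1  0  0  1  0  0
3  0  1  0  2  3
2  2  2  2  3  3
step 2: 1  3  2  0  2  1
3  3  0  2  3  1
2  0  3  2  1  1
1  0  0  1  0  0
3  0  1  0  2  3
2  3  2  2  3  3
step 3: 1  3  2  0  2  1
3  3  0  2  3  1
2  0  3  2  1  1
1  0  0  1  0  0
3  1  1  0  2  3
3  0  3  2  3  3
step 4: 1  3  2  0  2  1
3  3  0  2  3  1
2  0  3  2  1  1
1  0  0  1  0  0
3  1  1  0  2  3
3  1  3  2  3  3
step 5: 1  3  2  0  2  1
3  3  0  2  3  1
2  0  3  2  1  1
1  0  0  1  0  0
3  1  1  0  2  3
3  2  3  2  3  3
step 6: 1  3  2  0  2  1
3  3  0  2  3  1
2  0  3  2  1  1
1  0  0  1  0  0
3  1  1  0  2  3
3  3  3  2  3  3
step 7: 1  3  2  0  2  1
3  3  0  2  3  1
2  0  3  2  1  1
2  0  0  1  0  0
0  3  2  0  2  3
1  2  0  3  3  3
step 8: 1  3  2  0  2  1
3  3  0  2  3  1
2  0  3  2  1  1
2  0  0  1  0  0
0  3  2  0  2  3
1  3  0  3  3  3
step 9: 1  3  2  0  2  1
3  3  0  2  3  1
2  0  3  2  1  1
2  1  0  1  0  0
1  0  3  0  2  3
2  1  1  3  3  3
step 10: 1  3  2  0  2  1
3  3  0  2  3  1
2  0  3  2  1  1
2  1  0  1  0  0
1  0  3  0  2  3
2  2  1  3  3  3
step 11: 1  3  2  0  2  1
3  3  0  2  3  1
2  0  3  2  1  1
2  1  0  1  0  0
1  0  3  0  2  3
2  3  1  3  3  3
step 12: 1  3  2  0  2  1
3  3  0  2  3  1
2  0  3  2  1  1
2  1  0  1  0  0
1  1  3  0  2  3
3  0  2  3  3  3
step 13: 1  3  2  0  2  1
3  3  0  2  3  1
2  0  3  2  1  1
2  1  0  1  0  0
1  1  3  0  2  3
3  1  2  3  3  3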